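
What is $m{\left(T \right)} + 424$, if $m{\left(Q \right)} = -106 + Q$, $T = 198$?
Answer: $516$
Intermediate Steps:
$m{\left(T \right)} + 424 = \left(-106 + 198\right) + 424 = 92 + 424 = 516$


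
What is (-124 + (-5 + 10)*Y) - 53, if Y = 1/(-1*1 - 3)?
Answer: -713/4 ≈ -178.25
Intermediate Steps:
Y = -¼ (Y = 1/(-1 - 3) = 1/(-4) = -¼ ≈ -0.25000)
(-124 + (-5 + 10)*Y) - 53 = (-124 + (-5 + 10)*(-¼)) - 53 = (-124 + 5*(-¼)) - 53 = (-124 - 5/4) - 53 = -501/4 - 53 = -713/4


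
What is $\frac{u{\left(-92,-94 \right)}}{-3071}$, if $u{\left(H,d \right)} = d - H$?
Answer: $\frac{2}{3071} \approx 0.00065125$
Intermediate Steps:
$\frac{u{\left(-92,-94 \right)}}{-3071} = \frac{-94 - -92}{-3071} = \left(-94 + 92\right) \left(- \frac{1}{3071}\right) = \left(-2\right) \left(- \frac{1}{3071}\right) = \frac{2}{3071}$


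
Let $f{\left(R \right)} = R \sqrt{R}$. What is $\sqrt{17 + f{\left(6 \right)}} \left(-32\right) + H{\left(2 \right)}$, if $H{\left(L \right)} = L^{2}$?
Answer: $4 - 32 \sqrt{17 + 6 \sqrt{6}} \approx -176.16$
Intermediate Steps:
$f{\left(R \right)} = R^{\frac{3}{2}}$
$\sqrt{17 + f{\left(6 \right)}} \left(-32\right) + H{\left(2 \right)} = \sqrt{17 + 6^{\frac{3}{2}}} \left(-32\right) + 2^{2} = \sqrt{17 + 6 \sqrt{6}} \left(-32\right) + 4 = - 32 \sqrt{17 + 6 \sqrt{6}} + 4 = 4 - 32 \sqrt{17 + 6 \sqrt{6}}$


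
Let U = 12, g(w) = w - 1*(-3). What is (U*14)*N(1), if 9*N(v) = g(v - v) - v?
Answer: 112/3 ≈ 37.333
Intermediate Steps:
g(w) = 3 + w (g(w) = w + 3 = 3 + w)
N(v) = 1/3 - v/9 (N(v) = ((3 + (v - v)) - v)/9 = ((3 + 0) - v)/9 = (3 - v)/9 = 1/3 - v/9)
(U*14)*N(1) = (12*14)*(1/3 - 1/9*1) = 168*(1/3 - 1/9) = 168*(2/9) = 112/3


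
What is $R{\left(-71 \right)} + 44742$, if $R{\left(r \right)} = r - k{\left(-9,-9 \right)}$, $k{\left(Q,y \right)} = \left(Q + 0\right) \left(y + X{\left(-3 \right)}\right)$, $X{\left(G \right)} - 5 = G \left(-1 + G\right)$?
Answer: $44743$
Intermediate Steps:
$X{\left(G \right)} = 5 + G \left(-1 + G\right)$
$k{\left(Q,y \right)} = Q \left(17 + y\right)$ ($k{\left(Q,y \right)} = \left(Q + 0\right) \left(y + \left(5 + \left(-3\right)^{2} - -3\right)\right) = Q \left(y + \left(5 + 9 + 3\right)\right) = Q \left(y + 17\right) = Q \left(17 + y\right)$)
$R{\left(r \right)} = 72 + r$ ($R{\left(r \right)} = r - - 9 \left(17 - 9\right) = r - \left(-9\right) 8 = r - -72 = r + 72 = 72 + r$)
$R{\left(-71 \right)} + 44742 = \left(72 - 71\right) + 44742 = 1 + 44742 = 44743$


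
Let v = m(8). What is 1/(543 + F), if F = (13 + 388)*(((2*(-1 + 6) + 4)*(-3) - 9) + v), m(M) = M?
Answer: -1/16700 ≈ -5.9880e-5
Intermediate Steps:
v = 8
F = -17243 (F = (13 + 388)*(((2*(-1 + 6) + 4)*(-3) - 9) + 8) = 401*(((2*5 + 4)*(-3) - 9) + 8) = 401*(((10 + 4)*(-3) - 9) + 8) = 401*((14*(-3) - 9) + 8) = 401*((-42 - 9) + 8) = 401*(-51 + 8) = 401*(-43) = -17243)
1/(543 + F) = 1/(543 - 17243) = 1/(-16700) = -1/16700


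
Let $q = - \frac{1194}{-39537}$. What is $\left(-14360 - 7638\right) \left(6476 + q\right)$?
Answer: $- \frac{1877476548796}{13179} \approx -1.4246 \cdot 10^{8}$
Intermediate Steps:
$q = \frac{398}{13179}$ ($q = \left(-1194\right) \left(- \frac{1}{39537}\right) = \frac{398}{13179} \approx 0.0302$)
$\left(-14360 - 7638\right) \left(6476 + q\right) = \left(-14360 - 7638\right) \left(6476 + \frac{398}{13179}\right) = \left(-21998\right) \frac{85347602}{13179} = - \frac{1877476548796}{13179}$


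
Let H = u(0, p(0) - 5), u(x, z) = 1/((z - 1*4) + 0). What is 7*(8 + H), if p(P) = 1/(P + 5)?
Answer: 2429/44 ≈ 55.205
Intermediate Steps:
p(P) = 1/(5 + P)
u(x, z) = 1/(-4 + z) (u(x, z) = 1/((z - 4) + 0) = 1/((-4 + z) + 0) = 1/(-4 + z))
H = -5/44 (H = 1/(-4 + (1/(5 + 0) - 5)) = 1/(-4 + (1/5 - 5)) = 1/(-4 + (⅕ - 5)) = 1/(-4 - 24/5) = 1/(-44/5) = -5/44 ≈ -0.11364)
7*(8 + H) = 7*(8 - 5/44) = 7*(347/44) = 2429/44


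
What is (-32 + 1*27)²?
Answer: 25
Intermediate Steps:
(-32 + 1*27)² = (-32 + 27)² = (-5)² = 25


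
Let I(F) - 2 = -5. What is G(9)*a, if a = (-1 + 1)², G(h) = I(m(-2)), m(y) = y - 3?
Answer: 0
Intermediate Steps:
m(y) = -3 + y
I(F) = -3 (I(F) = 2 - 5 = -3)
G(h) = -3
a = 0 (a = 0² = 0)
G(9)*a = -3*0 = 0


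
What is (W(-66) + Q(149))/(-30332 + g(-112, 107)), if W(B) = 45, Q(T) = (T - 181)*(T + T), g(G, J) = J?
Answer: 9491/30225 ≈ 0.31401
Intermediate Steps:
Q(T) = 2*T*(-181 + T) (Q(T) = (-181 + T)*(2*T) = 2*T*(-181 + T))
(W(-66) + Q(149))/(-30332 + g(-112, 107)) = (45 + 2*149*(-181 + 149))/(-30332 + 107) = (45 + 2*149*(-32))/(-30225) = (45 - 9536)*(-1/30225) = -9491*(-1/30225) = 9491/30225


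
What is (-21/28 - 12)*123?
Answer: -6273/4 ≈ -1568.3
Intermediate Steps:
(-21/28 - 12)*123 = (-21*1/28 - 12)*123 = (-¾ - 12)*123 = -51/4*123 = -6273/4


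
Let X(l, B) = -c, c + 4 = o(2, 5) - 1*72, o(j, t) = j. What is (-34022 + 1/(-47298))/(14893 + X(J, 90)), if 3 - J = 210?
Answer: -1609172557/707909166 ≈ -2.2731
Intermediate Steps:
J = -207 (J = 3 - 1*210 = 3 - 210 = -207)
c = -74 (c = -4 + (2 - 1*72) = -4 + (2 - 72) = -4 - 70 = -74)
X(l, B) = 74 (X(l, B) = -1*(-74) = 74)
(-34022 + 1/(-47298))/(14893 + X(J, 90)) = (-34022 + 1/(-47298))/(14893 + 74) = (-34022 - 1/47298)/14967 = -1609172557/47298*1/14967 = -1609172557/707909166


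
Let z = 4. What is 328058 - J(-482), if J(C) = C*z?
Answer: 329986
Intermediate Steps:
J(C) = 4*C (J(C) = C*4 = 4*C)
328058 - J(-482) = 328058 - 4*(-482) = 328058 - 1*(-1928) = 328058 + 1928 = 329986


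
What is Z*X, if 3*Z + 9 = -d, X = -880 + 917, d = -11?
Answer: 74/3 ≈ 24.667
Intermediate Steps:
X = 37
Z = ⅔ (Z = -3 + (-1*(-11))/3 = -3 + (⅓)*11 = -3 + 11/3 = ⅔ ≈ 0.66667)
Z*X = (⅔)*37 = 74/3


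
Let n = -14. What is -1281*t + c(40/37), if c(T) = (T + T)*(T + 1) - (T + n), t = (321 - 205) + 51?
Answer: -292842217/1369 ≈ -2.1391e+5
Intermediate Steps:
t = 167 (t = 116 + 51 = 167)
c(T) = 14 - T + 2*T*(1 + T) (c(T) = (T + T)*(T + 1) - (T - 14) = (2*T)*(1 + T) - (-14 + T) = 2*T*(1 + T) + (14 - T) = 14 - T + 2*T*(1 + T))
-1281*t + c(40/37) = -1281*167 + (14 + 40/37 + 2*(40/37)²) = -213927 + (14 + 40*(1/37) + 2*(40*(1/37))²) = -213927 + (14 + 40/37 + 2*(40/37)²) = -213927 + (14 + 40/37 + 2*(1600/1369)) = -213927 + (14 + 40/37 + 3200/1369) = -213927 + 23846/1369 = -292842217/1369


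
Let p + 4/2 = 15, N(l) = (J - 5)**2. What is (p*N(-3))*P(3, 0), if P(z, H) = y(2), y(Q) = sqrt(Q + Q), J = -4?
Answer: 2106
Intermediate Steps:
y(Q) = sqrt(2)*sqrt(Q) (y(Q) = sqrt(2*Q) = sqrt(2)*sqrt(Q))
P(z, H) = 2 (P(z, H) = sqrt(2)*sqrt(2) = 2)
N(l) = 81 (N(l) = (-4 - 5)**2 = (-9)**2 = 81)
p = 13 (p = -2 + 15 = 13)
(p*N(-3))*P(3, 0) = (13*81)*2 = 1053*2 = 2106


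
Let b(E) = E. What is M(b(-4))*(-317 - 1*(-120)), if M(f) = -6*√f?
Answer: 2364*I ≈ 2364.0*I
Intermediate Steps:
M(b(-4))*(-317 - 1*(-120)) = (-12*I)*(-317 - 1*(-120)) = (-12*I)*(-317 + 120) = -12*I*(-197) = 2364*I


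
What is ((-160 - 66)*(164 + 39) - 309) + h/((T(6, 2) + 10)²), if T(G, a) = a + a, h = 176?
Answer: -2263119/49 ≈ -46186.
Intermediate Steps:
T(G, a) = 2*a
((-160 - 66)*(164 + 39) - 309) + h/((T(6, 2) + 10)²) = ((-160 - 66)*(164 + 39) - 309) + 176/((2*2 + 10)²) = (-226*203 - 309) + 176/((4 + 10)²) = (-45878 - 309) + 176/(14²) = -46187 + 176/196 = -46187 + 176*(1/196) = -46187 + 44/49 = -2263119/49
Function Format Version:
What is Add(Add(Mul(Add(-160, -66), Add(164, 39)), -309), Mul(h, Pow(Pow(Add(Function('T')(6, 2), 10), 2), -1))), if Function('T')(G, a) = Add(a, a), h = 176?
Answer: Rational(-2263119, 49) ≈ -46186.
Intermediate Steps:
Function('T')(G, a) = Mul(2, a)
Add(Add(Mul(Add(-160, -66), Add(164, 39)), -309), Mul(h, Pow(Pow(Add(Function('T')(6, 2), 10), 2), -1))) = Add(Add(Mul(Add(-160, -66), Add(164, 39)), -309), Mul(176, Pow(Pow(Add(Mul(2, 2), 10), 2), -1))) = Add(Add(Mul(-226, 203), -309), Mul(176, Pow(Pow(Add(4, 10), 2), -1))) = Add(Add(-45878, -309), Mul(176, Pow(Pow(14, 2), -1))) = Add(-46187, Mul(176, Pow(196, -1))) = Add(-46187, Mul(176, Rational(1, 196))) = Add(-46187, Rational(44, 49)) = Rational(-2263119, 49)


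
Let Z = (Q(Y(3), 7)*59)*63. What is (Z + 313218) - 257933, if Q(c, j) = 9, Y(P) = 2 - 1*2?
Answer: 88738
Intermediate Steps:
Y(P) = 0 (Y(P) = 2 - 2 = 0)
Z = 33453 (Z = (9*59)*63 = 531*63 = 33453)
(Z + 313218) - 257933 = (33453 + 313218) - 257933 = 346671 - 257933 = 88738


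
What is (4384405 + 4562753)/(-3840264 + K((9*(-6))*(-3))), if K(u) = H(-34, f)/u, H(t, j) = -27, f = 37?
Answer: -53682948/23041585 ≈ -2.3298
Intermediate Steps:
K(u) = -27/u
(4384405 + 4562753)/(-3840264 + K((9*(-6))*(-3))) = (4384405 + 4562753)/(-3840264 - 27/((9*(-6))*(-3))) = 8947158/(-3840264 - 27/((-54*(-3)))) = 8947158/(-3840264 - 27/162) = 8947158/(-3840264 - 27*1/162) = 8947158/(-3840264 - ⅙) = 8947158/(-23041585/6) = 8947158*(-6/23041585) = -53682948/23041585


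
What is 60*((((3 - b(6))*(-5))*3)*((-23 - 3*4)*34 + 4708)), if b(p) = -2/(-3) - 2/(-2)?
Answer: -4221600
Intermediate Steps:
b(p) = 5/3 (b(p) = -2*(-⅓) - 2*(-½) = ⅔ + 1 = 5/3)
60*((((3 - b(6))*(-5))*3)*((-23 - 3*4)*34 + 4708)) = 60*((((3 - 1*5/3)*(-5))*3)*((-23 - 3*4)*34 + 4708)) = 60*((((3 - 5/3)*(-5))*3)*((-23 - 12)*34 + 4708)) = 60*((((4/3)*(-5))*3)*(-35*34 + 4708)) = 60*((-20/3*3)*(-1190 + 4708)) = 60*(-20*3518) = 60*(-70360) = -4221600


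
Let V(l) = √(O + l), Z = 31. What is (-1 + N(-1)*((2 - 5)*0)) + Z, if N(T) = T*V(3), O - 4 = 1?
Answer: 30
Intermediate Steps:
O = 5 (O = 4 + 1 = 5)
V(l) = √(5 + l)
N(T) = 2*T*√2 (N(T) = T*√(5 + 3) = T*√8 = T*(2*√2) = 2*T*√2)
(-1 + N(-1)*((2 - 5)*0)) + Z = (-1 + (2*(-1)*√2)*((2 - 5)*0)) + 31 = (-1 + (-2*√2)*(-3*0)) + 31 = (-1 - 2*√2*0) + 31 = (-1 + 0) + 31 = -1 + 31 = 30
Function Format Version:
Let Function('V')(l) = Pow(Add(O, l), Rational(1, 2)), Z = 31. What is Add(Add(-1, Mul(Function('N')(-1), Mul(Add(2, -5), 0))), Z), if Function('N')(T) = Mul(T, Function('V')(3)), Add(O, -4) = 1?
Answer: 30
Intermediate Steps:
O = 5 (O = Add(4, 1) = 5)
Function('V')(l) = Pow(Add(5, l), Rational(1, 2))
Function('N')(T) = Mul(2, T, Pow(2, Rational(1, 2))) (Function('N')(T) = Mul(T, Pow(Add(5, 3), Rational(1, 2))) = Mul(T, Pow(8, Rational(1, 2))) = Mul(T, Mul(2, Pow(2, Rational(1, 2)))) = Mul(2, T, Pow(2, Rational(1, 2))))
Add(Add(-1, Mul(Function('N')(-1), Mul(Add(2, -5), 0))), Z) = Add(Add(-1, Mul(Mul(2, -1, Pow(2, Rational(1, 2))), Mul(Add(2, -5), 0))), 31) = Add(Add(-1, Mul(Mul(-2, Pow(2, Rational(1, 2))), Mul(-3, 0))), 31) = Add(Add(-1, Mul(Mul(-2, Pow(2, Rational(1, 2))), 0)), 31) = Add(Add(-1, 0), 31) = Add(-1, 31) = 30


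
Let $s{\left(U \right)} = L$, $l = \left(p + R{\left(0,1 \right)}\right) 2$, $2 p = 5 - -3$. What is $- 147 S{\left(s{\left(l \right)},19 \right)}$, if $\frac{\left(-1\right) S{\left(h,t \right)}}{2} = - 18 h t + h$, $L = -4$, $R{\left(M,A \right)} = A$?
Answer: $401016$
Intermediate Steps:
$p = 4$ ($p = \frac{5 - -3}{2} = \frac{5 + 3}{2} = \frac{1}{2} \cdot 8 = 4$)
$l = 10$ ($l = \left(4 + 1\right) 2 = 5 \cdot 2 = 10$)
$s{\left(U \right)} = -4$
$S{\left(h,t \right)} = - 2 h + 36 h t$ ($S{\left(h,t \right)} = - 2 \left(- 18 h t + h\right) = - 2 \left(h - 18 h t\right) = - 2 h + 36 h t$)
$- 147 S{\left(s{\left(l \right)},19 \right)} = - 147 \cdot 2 \left(-4\right) \left(-1 + 18 \cdot 19\right) = - 147 \cdot 2 \left(-4\right) \left(-1 + 342\right) = - 147 \cdot 2 \left(-4\right) 341 = \left(-147\right) \left(-2728\right) = 401016$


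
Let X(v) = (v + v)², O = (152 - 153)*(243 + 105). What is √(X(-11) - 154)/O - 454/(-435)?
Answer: 454/435 - √330/348 ≈ 0.99148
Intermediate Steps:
O = -348 (O = -1*348 = -348)
X(v) = 4*v² (X(v) = (2*v)² = 4*v²)
√(X(-11) - 154)/O - 454/(-435) = √(4*(-11)² - 154)/(-348) - 454/(-435) = √(4*121 - 154)*(-1/348) - 454*(-1/435) = √(484 - 154)*(-1/348) + 454/435 = √330*(-1/348) + 454/435 = -√330/348 + 454/435 = 454/435 - √330/348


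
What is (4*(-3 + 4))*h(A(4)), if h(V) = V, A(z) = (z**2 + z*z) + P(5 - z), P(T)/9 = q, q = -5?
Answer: -52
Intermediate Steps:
P(T) = -45 (P(T) = 9*(-5) = -45)
A(z) = -45 + 2*z**2 (A(z) = (z**2 + z*z) - 45 = (z**2 + z**2) - 45 = 2*z**2 - 45 = -45 + 2*z**2)
(4*(-3 + 4))*h(A(4)) = (4*(-3 + 4))*(-45 + 2*4**2) = (4*1)*(-45 + 2*16) = 4*(-45 + 32) = 4*(-13) = -52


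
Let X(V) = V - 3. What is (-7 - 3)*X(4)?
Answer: -10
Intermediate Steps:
X(V) = -3 + V
(-7 - 3)*X(4) = (-7 - 3)*(-3 + 4) = -10*1 = -10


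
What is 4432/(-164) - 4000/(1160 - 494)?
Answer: -450964/13653 ≈ -33.030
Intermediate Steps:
4432/(-164) - 4000/(1160 - 494) = 4432*(-1/164) - 4000/666 = -1108/41 - 4000*1/666 = -1108/41 - 2000/333 = -450964/13653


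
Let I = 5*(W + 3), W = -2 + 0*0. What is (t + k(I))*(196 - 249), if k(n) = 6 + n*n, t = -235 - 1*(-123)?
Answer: 4293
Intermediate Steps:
W = -2 (W = -2 + 0 = -2)
t = -112 (t = -235 + 123 = -112)
I = 5 (I = 5*(-2 + 3) = 5*1 = 5)
k(n) = 6 + n²
(t + k(I))*(196 - 249) = (-112 + (6 + 5²))*(196 - 249) = (-112 + (6 + 25))*(-53) = (-112 + 31)*(-53) = -81*(-53) = 4293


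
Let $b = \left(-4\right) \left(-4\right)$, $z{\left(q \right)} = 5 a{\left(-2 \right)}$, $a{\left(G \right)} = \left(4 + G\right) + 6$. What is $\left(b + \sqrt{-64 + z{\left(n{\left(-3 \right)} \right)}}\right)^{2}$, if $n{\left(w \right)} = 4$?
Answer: $232 + 64 i \sqrt{6} \approx 232.0 + 156.77 i$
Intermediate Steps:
$a{\left(G \right)} = 10 + G$
$z{\left(q \right)} = 40$ ($z{\left(q \right)} = 5 \left(10 - 2\right) = 5 \cdot 8 = 40$)
$b = 16$
$\left(b + \sqrt{-64 + z{\left(n{\left(-3 \right)} \right)}}\right)^{2} = \left(16 + \sqrt{-64 + 40}\right)^{2} = \left(16 + \sqrt{-24}\right)^{2} = \left(16 + 2 i \sqrt{6}\right)^{2}$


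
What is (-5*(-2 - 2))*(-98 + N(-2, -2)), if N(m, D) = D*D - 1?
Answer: -1900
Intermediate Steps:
N(m, D) = -1 + D**2 (N(m, D) = D**2 - 1 = -1 + D**2)
(-5*(-2 - 2))*(-98 + N(-2, -2)) = (-5*(-2 - 2))*(-98 + (-1 + (-2)**2)) = (-5*(-4))*(-98 + (-1 + 4)) = 20*(-98 + 3) = 20*(-95) = -1900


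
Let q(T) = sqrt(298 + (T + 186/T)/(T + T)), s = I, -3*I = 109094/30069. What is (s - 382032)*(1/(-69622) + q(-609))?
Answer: 17231034859/3140195877 - 17231034859*sqrt(442832286)/54936063 ≈ -6.6004e+6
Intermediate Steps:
I = -109094/90207 (I = -109094/(3*30069) = -1/3*109094/30069 = -109094/90207 ≈ -1.2094)
s = -109094/90207 ≈ -1.2094
q(T) = sqrt(298 + (T + 186/T)/(2*T)) (q(T) = sqrt(298 + (T + 186/T)/((2*T))) = sqrt(298 + (T + 186/T)*(1/(2*T))) = sqrt(298 + (T + 186/T)/(2*T)))
(s - 382032)*(1/(-69622) + q(-609)) = (-109094/90207 - 382032)*(1/(-69622) + sqrt(1194 + 372/(-609)**2)/2) = -34462069718*(-1/69622 + sqrt(1194 + 372*(1/370881))/2)/90207 = -34462069718*(-1/69622 + sqrt(1194 + 124/123627)/2)/90207 = -34462069718*(-1/69622 + sqrt(147610762/123627)/2)/90207 = -34462069718*(-1/69622 + (sqrt(442832286)/609)/2)/90207 = -34462069718*(-1/69622 + sqrt(442832286)/1218)/90207 = 17231034859/3140195877 - 17231034859*sqrt(442832286)/54936063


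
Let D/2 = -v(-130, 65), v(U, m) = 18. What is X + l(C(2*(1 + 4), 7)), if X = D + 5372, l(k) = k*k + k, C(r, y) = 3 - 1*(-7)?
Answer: 5446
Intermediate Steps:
D = -36 (D = 2*(-1*18) = 2*(-18) = -36)
C(r, y) = 10 (C(r, y) = 3 + 7 = 10)
l(k) = k + k² (l(k) = k² + k = k + k²)
X = 5336 (X = -36 + 5372 = 5336)
X + l(C(2*(1 + 4), 7)) = 5336 + 10*(1 + 10) = 5336 + 10*11 = 5336 + 110 = 5446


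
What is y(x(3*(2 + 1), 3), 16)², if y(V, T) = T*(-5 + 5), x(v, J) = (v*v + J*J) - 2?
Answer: 0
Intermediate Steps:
x(v, J) = -2 + J² + v² (x(v, J) = (v² + J²) - 2 = (J² + v²) - 2 = -2 + J² + v²)
y(V, T) = 0 (y(V, T) = T*0 = 0)
y(x(3*(2 + 1), 3), 16)² = 0² = 0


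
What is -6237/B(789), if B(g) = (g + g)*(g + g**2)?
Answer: -693/109287020 ≈ -6.3411e-6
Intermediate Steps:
B(g) = 2*g*(g + g**2) (B(g) = (2*g)*(g + g**2) = 2*g*(g + g**2))
-6237/B(789) = -6237*1/(1245042*(1 + 789)) = -6237/(2*622521*790) = -6237/983583180 = -6237*1/983583180 = -693/109287020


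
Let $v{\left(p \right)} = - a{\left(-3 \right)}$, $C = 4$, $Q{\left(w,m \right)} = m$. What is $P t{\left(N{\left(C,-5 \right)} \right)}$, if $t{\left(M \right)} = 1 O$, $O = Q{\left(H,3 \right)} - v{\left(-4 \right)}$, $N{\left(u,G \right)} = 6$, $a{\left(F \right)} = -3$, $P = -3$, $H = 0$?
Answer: $0$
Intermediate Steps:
$v{\left(p \right)} = 3$ ($v{\left(p \right)} = \left(-1\right) \left(-3\right) = 3$)
$O = 0$ ($O = 3 - 3 = 0$)
$t{\left(M \right)} = 0$ ($t{\left(M \right)} = 1 \cdot 0 = 0$)
$P t{\left(N{\left(C,-5 \right)} \right)} = \left(-3\right) 0 = 0$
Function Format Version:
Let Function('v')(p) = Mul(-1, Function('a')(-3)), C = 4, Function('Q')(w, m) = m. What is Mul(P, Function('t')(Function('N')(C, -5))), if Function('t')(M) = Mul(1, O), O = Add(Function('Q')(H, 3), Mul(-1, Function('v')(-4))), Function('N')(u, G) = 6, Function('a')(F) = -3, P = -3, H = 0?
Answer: 0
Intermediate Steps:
Function('v')(p) = 3 (Function('v')(p) = Mul(-1, -3) = 3)
O = 0 (O = Add(3, Mul(-1, 3)) = Add(3, -3) = 0)
Function('t')(M) = 0 (Function('t')(M) = Mul(1, 0) = 0)
Mul(P, Function('t')(Function('N')(C, -5))) = Mul(-3, 0) = 0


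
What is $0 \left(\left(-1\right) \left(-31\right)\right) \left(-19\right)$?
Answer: $0$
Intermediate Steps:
$0 \left(\left(-1\right) \left(-31\right)\right) \left(-19\right) = 0 \cdot 31 \left(-19\right) = 0 \left(-19\right) = 0$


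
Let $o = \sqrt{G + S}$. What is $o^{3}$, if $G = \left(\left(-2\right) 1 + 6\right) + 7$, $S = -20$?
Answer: $- 27 i \approx - 27.0 i$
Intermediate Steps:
$G = 11$ ($G = \left(-2 + 6\right) + 7 = 4 + 7 = 11$)
$o = 3 i$ ($o = \sqrt{11 - 20} = \sqrt{-9} = 3 i \approx 3.0 i$)
$o^{3} = \left(3 i\right)^{3} = - 27 i$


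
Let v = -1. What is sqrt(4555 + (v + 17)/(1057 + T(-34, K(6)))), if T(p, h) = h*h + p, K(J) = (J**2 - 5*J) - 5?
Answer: sqrt(291521)/8 ≈ 67.491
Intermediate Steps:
K(J) = -5 + J**2 - 5*J
T(p, h) = p + h**2 (T(p, h) = h**2 + p = p + h**2)
sqrt(4555 + (v + 17)/(1057 + T(-34, K(6)))) = sqrt(4555 + (-1 + 17)/(1057 + (-34 + (-5 + 6**2 - 5*6)**2))) = sqrt(4555 + 16/(1057 + (-34 + (-5 + 36 - 30)**2))) = sqrt(4555 + 16/(1057 + (-34 + 1**2))) = sqrt(4555 + 16/(1057 + (-34 + 1))) = sqrt(4555 + 16/(1057 - 33)) = sqrt(4555 + 16/1024) = sqrt(4555 + (1/1024)*16) = sqrt(4555 + 1/64) = sqrt(291521/64) = sqrt(291521)/8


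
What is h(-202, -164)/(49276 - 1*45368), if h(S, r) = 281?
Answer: 281/3908 ≈ 0.071904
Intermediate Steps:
h(-202, -164)/(49276 - 1*45368) = 281/(49276 - 1*45368) = 281/(49276 - 45368) = 281/3908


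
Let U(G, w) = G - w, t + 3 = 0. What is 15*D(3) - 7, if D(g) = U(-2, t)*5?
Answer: 68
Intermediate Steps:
t = -3 (t = -3 + 0 = -3)
D(g) = 5 (D(g) = (-2 - 1*(-3))*5 = (-2 + 3)*5 = 1*5 = 5)
15*D(3) - 7 = 15*5 - 7 = 75 - 7 = 68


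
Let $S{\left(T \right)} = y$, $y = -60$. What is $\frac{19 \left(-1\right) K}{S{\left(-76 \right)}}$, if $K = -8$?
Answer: $- \frac{38}{15} \approx -2.5333$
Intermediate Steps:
$S{\left(T \right)} = -60$
$\frac{19 \left(-1\right) K}{S{\left(-76 \right)}} = \frac{19 \left(-1\right) \left(-8\right)}{-60} = \left(-19\right) \left(-8\right) \left(- \frac{1}{60}\right) = 152 \left(- \frac{1}{60}\right) = - \frac{38}{15}$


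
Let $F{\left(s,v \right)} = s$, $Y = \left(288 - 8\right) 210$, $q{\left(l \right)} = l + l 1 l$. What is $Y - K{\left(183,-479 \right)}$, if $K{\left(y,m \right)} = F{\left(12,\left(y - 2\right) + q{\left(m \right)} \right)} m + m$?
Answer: $65027$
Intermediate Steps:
$q{\left(l \right)} = l + l^{2}$ ($q{\left(l \right)} = l + l l = l + l^{2}$)
$Y = 58800$ ($Y = 280 \cdot 210 = 58800$)
$K{\left(y,m \right)} = 13 m$ ($K{\left(y,m \right)} = 12 m + m = 13 m$)
$Y - K{\left(183,-479 \right)} = 58800 - 13 \left(-479\right) = 58800 - -6227 = 58800 + 6227 = 65027$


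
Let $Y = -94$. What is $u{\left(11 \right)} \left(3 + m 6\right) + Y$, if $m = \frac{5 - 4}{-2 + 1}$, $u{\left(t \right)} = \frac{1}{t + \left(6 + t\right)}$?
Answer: $- \frac{2635}{28} \approx -94.107$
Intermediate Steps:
$u{\left(t \right)} = \frac{1}{6 + 2 t}$
$m = -1$ ($m = 1 \frac{1}{-1} = 1 \left(-1\right) = -1$)
$u{\left(11 \right)} \left(3 + m 6\right) + Y = \frac{1}{2 \left(3 + 11\right)} \left(3 - 6\right) - 94 = \frac{1}{2 \cdot 14} \left(3 - 6\right) - 94 = \frac{1}{2} \cdot \frac{1}{14} \left(-3\right) - 94 = \frac{1}{28} \left(-3\right) - 94 = - \frac{3}{28} - 94 = - \frac{2635}{28}$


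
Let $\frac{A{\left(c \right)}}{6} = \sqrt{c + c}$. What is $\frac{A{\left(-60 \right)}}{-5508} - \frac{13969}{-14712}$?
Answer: $\frac{13969}{14712} - \frac{i \sqrt{30}}{459} \approx 0.9495 - 0.011933 i$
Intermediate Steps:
$A{\left(c \right)} = 6 \sqrt{2} \sqrt{c}$ ($A{\left(c \right)} = 6 \sqrt{c + c} = 6 \sqrt{2 c} = 6 \sqrt{2} \sqrt{c}$)
$\frac{A{\left(-60 \right)}}{-5508} - \frac{13969}{-14712} = \frac{6 \sqrt{2} \sqrt{-60}}{-5508} - \frac{13969}{-14712} = 6 \sqrt{2} \cdot 2 i \sqrt{15} \left(- \frac{1}{5508}\right) - - \frac{13969}{14712} = 12 i \sqrt{30} \left(- \frac{1}{5508}\right) + \frac{13969}{14712} = - \frac{i \sqrt{30}}{459} + \frac{13969}{14712} = \frac{13969}{14712} - \frac{i \sqrt{30}}{459}$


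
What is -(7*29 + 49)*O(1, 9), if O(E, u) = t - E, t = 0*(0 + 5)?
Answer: 252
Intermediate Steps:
t = 0 (t = 0*5 = 0)
O(E, u) = -E (O(E, u) = 0 - E = -E)
-(7*29 + 49)*O(1, 9) = -(7*29 + 49)*(-1*1) = -(203 + 49)*(-1) = -252*(-1) = -1*(-252) = 252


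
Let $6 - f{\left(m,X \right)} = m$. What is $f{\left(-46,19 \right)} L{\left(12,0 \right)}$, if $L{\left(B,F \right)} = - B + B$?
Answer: $0$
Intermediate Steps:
$f{\left(m,X \right)} = 6 - m$
$L{\left(B,F \right)} = 0$
$f{\left(-46,19 \right)} L{\left(12,0 \right)} = \left(6 - -46\right) 0 = \left(6 + 46\right) 0 = 52 \cdot 0 = 0$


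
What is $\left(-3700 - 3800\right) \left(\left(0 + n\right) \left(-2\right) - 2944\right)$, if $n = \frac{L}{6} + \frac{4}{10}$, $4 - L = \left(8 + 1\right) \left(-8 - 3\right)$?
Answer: $22343500$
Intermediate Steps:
$L = 103$ ($L = 4 - \left(8 + 1\right) \left(-8 - 3\right) = 4 - 9 \left(-11\right) = 4 - -99 = 4 + 99 = 103$)
$n = \frac{527}{30}$ ($n = \frac{103}{6} + \frac{4}{10} = 103 \cdot \frac{1}{6} + 4 \cdot \frac{1}{10} = \frac{103}{6} + \frac{2}{5} = \frac{527}{30} \approx 17.567$)
$\left(-3700 - 3800\right) \left(\left(0 + n\right) \left(-2\right) - 2944\right) = \left(-3700 - 3800\right) \left(\left(0 + \frac{527}{30}\right) \left(-2\right) - 2944\right) = - 7500 \left(\frac{527}{30} \left(-2\right) - 2944\right) = - 7500 \left(- \frac{527}{15} - 2944\right) = \left(-7500\right) \left(- \frac{44687}{15}\right) = 22343500$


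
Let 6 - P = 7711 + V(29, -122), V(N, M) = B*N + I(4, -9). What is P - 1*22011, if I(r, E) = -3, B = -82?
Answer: -27335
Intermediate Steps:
V(N, M) = -3 - 82*N (V(N, M) = -82*N - 3 = -3 - 82*N)
P = -5324 (P = 6 - (7711 + (-3 - 82*29)) = 6 - (7711 + (-3 - 2378)) = 6 - (7711 - 2381) = 6 - 1*5330 = 6 - 5330 = -5324)
P - 1*22011 = -5324 - 1*22011 = -5324 - 22011 = -27335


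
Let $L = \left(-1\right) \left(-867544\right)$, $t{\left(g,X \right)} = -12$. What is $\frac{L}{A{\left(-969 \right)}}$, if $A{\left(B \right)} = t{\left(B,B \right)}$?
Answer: $- \frac{216886}{3} \approx -72295.0$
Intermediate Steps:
$A{\left(B \right)} = -12$
$L = 867544$
$\frac{L}{A{\left(-969 \right)}} = \frac{867544}{-12} = 867544 \left(- \frac{1}{12}\right) = - \frac{216886}{3}$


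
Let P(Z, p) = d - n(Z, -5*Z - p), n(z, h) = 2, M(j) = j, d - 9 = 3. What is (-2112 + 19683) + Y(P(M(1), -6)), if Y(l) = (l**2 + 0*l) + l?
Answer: 17681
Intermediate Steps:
d = 12 (d = 9 + 3 = 12)
P(Z, p) = 10 (P(Z, p) = 12 - 1*2 = 12 - 2 = 10)
Y(l) = l + l**2 (Y(l) = (l**2 + 0) + l = l**2 + l = l + l**2)
(-2112 + 19683) + Y(P(M(1), -6)) = (-2112 + 19683) + 10*(1 + 10) = 17571 + 10*11 = 17571 + 110 = 17681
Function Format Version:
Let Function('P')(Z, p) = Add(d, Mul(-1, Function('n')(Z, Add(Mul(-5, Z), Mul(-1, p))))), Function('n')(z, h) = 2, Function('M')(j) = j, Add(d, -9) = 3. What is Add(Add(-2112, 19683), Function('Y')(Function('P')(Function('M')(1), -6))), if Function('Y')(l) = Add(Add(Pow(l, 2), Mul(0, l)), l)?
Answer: 17681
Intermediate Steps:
d = 12 (d = Add(9, 3) = 12)
Function('P')(Z, p) = 10 (Function('P')(Z, p) = Add(12, Mul(-1, 2)) = Add(12, -2) = 10)
Function('Y')(l) = Add(l, Pow(l, 2)) (Function('Y')(l) = Add(Add(Pow(l, 2), 0), l) = Add(Pow(l, 2), l) = Add(l, Pow(l, 2)))
Add(Add(-2112, 19683), Function('Y')(Function('P')(Function('M')(1), -6))) = Add(Add(-2112, 19683), Mul(10, Add(1, 10))) = Add(17571, Mul(10, 11)) = Add(17571, 110) = 17681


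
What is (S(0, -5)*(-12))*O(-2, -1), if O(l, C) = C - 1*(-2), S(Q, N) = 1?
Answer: -12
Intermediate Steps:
O(l, C) = 2 + C (O(l, C) = C + 2 = 2 + C)
(S(0, -5)*(-12))*O(-2, -1) = (1*(-12))*(2 - 1) = -12*1 = -12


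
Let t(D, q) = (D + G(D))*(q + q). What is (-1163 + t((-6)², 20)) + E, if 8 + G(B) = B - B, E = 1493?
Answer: 1450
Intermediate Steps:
G(B) = -8 (G(B) = -8 + (B - B) = -8 + 0 = -8)
t(D, q) = 2*q*(-8 + D) (t(D, q) = (D - 8)*(q + q) = (-8 + D)*(2*q) = 2*q*(-8 + D))
(-1163 + t((-6)², 20)) + E = (-1163 + 2*20*(-8 + (-6)²)) + 1493 = (-1163 + 2*20*(-8 + 36)) + 1493 = (-1163 + 2*20*28) + 1493 = (-1163 + 1120) + 1493 = -43 + 1493 = 1450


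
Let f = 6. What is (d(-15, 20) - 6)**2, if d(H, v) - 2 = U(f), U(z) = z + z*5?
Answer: 1024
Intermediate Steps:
U(z) = 6*z (U(z) = z + 5*z = 6*z)
d(H, v) = 38 (d(H, v) = 2 + 6*6 = 2 + 36 = 38)
(d(-15, 20) - 6)**2 = (38 - 6)**2 = 32**2 = 1024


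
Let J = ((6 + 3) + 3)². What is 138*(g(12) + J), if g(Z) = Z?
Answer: 21528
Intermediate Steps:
J = 144 (J = (9 + 3)² = 12² = 144)
138*(g(12) + J) = 138*(12 + 144) = 138*156 = 21528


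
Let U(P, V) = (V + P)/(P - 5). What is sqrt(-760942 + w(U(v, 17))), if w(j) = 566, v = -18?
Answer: 2*I*sqrt(190094) ≈ 872.0*I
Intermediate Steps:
U(P, V) = (P + V)/(-5 + P)
sqrt(-760942 + w(U(v, 17))) = sqrt(-760942 + 566) = sqrt(-760376) = 2*I*sqrt(190094)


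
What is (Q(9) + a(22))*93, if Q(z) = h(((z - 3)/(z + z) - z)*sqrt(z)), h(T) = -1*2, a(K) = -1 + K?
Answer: 1767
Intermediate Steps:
h(T) = -2
Q(z) = -2
(Q(9) + a(22))*93 = (-2 + (-1 + 22))*93 = (-2 + 21)*93 = 19*93 = 1767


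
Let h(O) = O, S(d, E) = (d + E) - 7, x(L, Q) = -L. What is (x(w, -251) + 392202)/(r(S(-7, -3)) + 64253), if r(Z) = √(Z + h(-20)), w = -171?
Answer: 25211142369/4128448046 - 392373*I*√37/4128448046 ≈ 6.1067 - 0.00057811*I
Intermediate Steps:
S(d, E) = -7 + E + d (S(d, E) = (E + d) - 7 = -7 + E + d)
r(Z) = √(-20 + Z) (r(Z) = √(Z - 20) = √(-20 + Z))
(x(w, -251) + 392202)/(r(S(-7, -3)) + 64253) = (-1*(-171) + 392202)/(√(-20 + (-7 - 3 - 7)) + 64253) = (171 + 392202)/(√(-20 - 17) + 64253) = 392373/(√(-37) + 64253) = 392373/(I*√37 + 64253) = 392373/(64253 + I*√37)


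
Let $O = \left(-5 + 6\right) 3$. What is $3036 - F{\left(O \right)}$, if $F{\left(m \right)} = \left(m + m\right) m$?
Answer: $3018$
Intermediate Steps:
$O = 3$ ($O = 1 \cdot 3 = 3$)
$F{\left(m \right)} = 2 m^{2}$ ($F{\left(m \right)} = 2 m m = 2 m^{2}$)
$3036 - F{\left(O \right)} = 3036 - 2 \cdot 3^{2} = 3036 - 2 \cdot 9 = 3036 - 18 = 3018$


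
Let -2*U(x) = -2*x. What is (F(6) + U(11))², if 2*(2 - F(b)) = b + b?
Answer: 49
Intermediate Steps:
F(b) = 2 - b (F(b) = 2 - (b + b)/2 = 2 - b)
U(x) = x (U(x) = -(-1)*x = x)
(F(6) + U(11))² = ((2 - 1*6) + 11)² = ((2 - 6) + 11)² = (-4 + 11)² = 7² = 49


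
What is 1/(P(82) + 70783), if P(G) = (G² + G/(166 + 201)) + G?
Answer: 367/28475245 ≈ 1.2888e-5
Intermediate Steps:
P(G) = G² + 368*G/367 (P(G) = (G² + G/367) + G = G² + 368*G/367)
1/(P(82) + 70783) = 1/((1/367)*82*(368 + 367*82) + 70783) = 1/((1/367)*82*(368 + 30094) + 70783) = 1/((1/367)*82*30462 + 70783) = 1/(2497884/367 + 70783) = 1/(28475245/367) = 367/28475245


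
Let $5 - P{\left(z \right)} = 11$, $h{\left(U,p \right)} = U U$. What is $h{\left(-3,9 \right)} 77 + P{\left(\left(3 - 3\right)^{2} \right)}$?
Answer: $687$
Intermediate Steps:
$h{\left(U,p \right)} = U^{2}$
$P{\left(z \right)} = -6$ ($P{\left(z \right)} = 5 - 11 = -6$)
$h{\left(-3,9 \right)} 77 + P{\left(\left(3 - 3\right)^{2} \right)} = \left(-3\right)^{2} \cdot 77 - 6 = 9 \cdot 77 - 6 = 693 - 6 = 687$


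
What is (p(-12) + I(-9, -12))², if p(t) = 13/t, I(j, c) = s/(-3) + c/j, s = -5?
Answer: 529/144 ≈ 3.6736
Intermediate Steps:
I(j, c) = 5/3 + c/j (I(j, c) = -5/(-3) + c/j = -5*(-⅓) + c/j = 5/3 + c/j)
(p(-12) + I(-9, -12))² = (13/(-12) + (5/3 - 12/(-9)))² = (13*(-1/12) + (5/3 - 12*(-⅑)))² = (-13/12 + (5/3 + 4/3))² = (-13/12 + 3)² = (23/12)² = 529/144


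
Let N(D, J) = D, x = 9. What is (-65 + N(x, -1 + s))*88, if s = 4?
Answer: -4928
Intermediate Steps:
(-65 + N(x, -1 + s))*88 = (-65 + 9)*88 = -56*88 = -4928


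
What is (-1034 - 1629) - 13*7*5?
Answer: -3118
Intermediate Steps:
(-1034 - 1629) - 13*7*5 = -2663 - 91*5 = -2663 - 455 = -3118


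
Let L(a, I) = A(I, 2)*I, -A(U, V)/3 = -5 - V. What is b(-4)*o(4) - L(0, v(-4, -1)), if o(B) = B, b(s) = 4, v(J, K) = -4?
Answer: 100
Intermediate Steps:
A(U, V) = 15 + 3*V (A(U, V) = -3*(-5 - V) = 15 + 3*V)
L(a, I) = 21*I (L(a, I) = (15 + 3*2)*I = (15 + 6)*I = 21*I)
b(-4)*o(4) - L(0, v(-4, -1)) = 4*4 - 21*(-4) = 16 - 1*(-84) = 16 + 84 = 100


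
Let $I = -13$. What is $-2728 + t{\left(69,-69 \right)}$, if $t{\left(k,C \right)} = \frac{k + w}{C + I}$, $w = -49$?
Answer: $- \frac{111858}{41} \approx -2728.2$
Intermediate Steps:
$t{\left(k,C \right)} = \frac{-49 + k}{-13 + C}$ ($t{\left(k,C \right)} = \frac{k - 49}{C - 13} = \frac{-49 + k}{-13 + C}$)
$-2728 + t{\left(69,-69 \right)} = -2728 + \frac{-49 + 69}{-13 - 69} = -2728 + \frac{1}{-82} \cdot 20 = -2728 - \frac{10}{41} = - \frac{111858}{41}$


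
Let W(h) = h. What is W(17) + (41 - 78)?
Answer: -20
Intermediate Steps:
W(17) + (41 - 78) = 17 + (41 - 78) = 17 - 37 = -20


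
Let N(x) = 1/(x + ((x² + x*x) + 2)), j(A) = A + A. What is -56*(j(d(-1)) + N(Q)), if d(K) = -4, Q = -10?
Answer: 10745/24 ≈ 447.71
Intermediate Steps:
j(A) = 2*A
N(x) = 1/(2 + x + 2*x²) (N(x) = 1/(x + ((x² + x²) + 2)) = 1/(x + (2*x² + 2)) = 1/(x + (2 + 2*x²)) = 1/(2 + x + 2*x²))
-56*(j(d(-1)) + N(Q)) = -56*(2*(-4) + 1/(2 - 10 + 2*(-10)²)) = -56*(-8 + 1/(2 - 10 + 2*100)) = -56*(-8 + 1/(2 - 10 + 200)) = -56*(-8 + 1/192) = -56*(-1535/192) = 10745/24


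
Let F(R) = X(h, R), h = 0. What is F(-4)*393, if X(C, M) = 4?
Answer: 1572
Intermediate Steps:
F(R) = 4
F(-4)*393 = 4*393 = 1572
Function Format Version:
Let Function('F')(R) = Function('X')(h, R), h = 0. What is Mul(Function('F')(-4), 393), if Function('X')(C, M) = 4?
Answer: 1572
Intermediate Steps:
Function('F')(R) = 4
Mul(Function('F')(-4), 393) = Mul(4, 393) = 1572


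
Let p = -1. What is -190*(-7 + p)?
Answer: 1520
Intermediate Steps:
-190*(-7 + p) = -190*(-7 - 1) = -190*(-8) = 1520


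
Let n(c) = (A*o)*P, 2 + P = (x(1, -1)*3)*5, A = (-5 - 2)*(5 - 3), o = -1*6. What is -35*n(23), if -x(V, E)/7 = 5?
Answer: 1549380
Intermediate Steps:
x(V, E) = -35 (x(V, E) = -7*5 = -35)
o = -6
A = -14 (A = -7*2 = -14)
P = -527 (P = -2 - 35*3*5 = -2 - 105*5 = -2 - 525 = -527)
n(c) = -44268 (n(c) = -14*(-6)*(-527) = 84*(-527) = -44268)
-35*n(23) = -35*(-44268) = 1549380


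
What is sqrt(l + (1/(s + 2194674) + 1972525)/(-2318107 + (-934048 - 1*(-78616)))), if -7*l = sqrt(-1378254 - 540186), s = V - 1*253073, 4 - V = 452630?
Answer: sqrt(-27201774704683195299275124 - 2738385795420977125124266650*I*sqrt(10))/6615448325535 ≈ 9.931 - 9.9622*I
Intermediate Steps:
V = -452626 (V = 4 - 1*452630 = 4 - 452630 = -452626)
s = -705699 (s = -452626 - 1*253073 = -452626 - 253073 = -705699)
l = -438*I*sqrt(10)/7 (l = -sqrt(-1378254 - 540186)/7 = -438*I*sqrt(10)/7 ≈ -197.87*I)
sqrt(l + (1/(s + 2194674) + 1972525)/(-2318107 + (-934048 - 1*(-78616)))) = sqrt(-438*I*sqrt(10)/7 + (1/(-705699 + 2194674) + 1972525)/(-2318107 + (-934048 - 1*(-78616)))) = sqrt(-438*I*sqrt(10)/7 + (1/1488975 + 1972525)/(-2318107 + (-934048 + 78616))) = sqrt(-438*I*sqrt(10)/7 + (1/1488975 + 1972525)/(-2318107 - 855432)) = sqrt(-438*I*sqrt(10)/7 + (2937040411876/1488975)/(-3173539)) = sqrt(-438*I*sqrt(10)/7 + (2937040411876/1488975)*(-1/3173539)) = sqrt(-438*I*sqrt(10)/7 - 2937040411876/4725320232525) = sqrt(-2937040411876/4725320232525 - 438*I*sqrt(10)/7)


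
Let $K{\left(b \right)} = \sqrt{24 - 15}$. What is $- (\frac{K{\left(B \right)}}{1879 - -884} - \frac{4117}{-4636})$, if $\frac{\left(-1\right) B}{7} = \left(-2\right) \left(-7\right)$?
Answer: $- \frac{3796393}{4269756} \approx -0.88914$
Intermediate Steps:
$B = -98$ ($B = - 7 \left(\left(-2\right) \left(-7\right)\right) = \left(-7\right) 14 = -98$)
$K{\left(b \right)} = 3$ ($K{\left(b \right)} = \sqrt{9} = 3$)
$- (\frac{K{\left(B \right)}}{1879 - -884} - \frac{4117}{-4636}) = - (\frac{3}{1879 - -884} - \frac{4117}{-4636}) = - (\frac{3}{1879 + 884} - - \frac{4117}{4636}) = - (\frac{3}{2763} + \frac{4117}{4636}) = - (3 \cdot \frac{1}{2763} + \frac{4117}{4636}) = - (\frac{1}{921} + \frac{4117}{4636}) = \left(-1\right) \frac{3796393}{4269756} = - \frac{3796393}{4269756}$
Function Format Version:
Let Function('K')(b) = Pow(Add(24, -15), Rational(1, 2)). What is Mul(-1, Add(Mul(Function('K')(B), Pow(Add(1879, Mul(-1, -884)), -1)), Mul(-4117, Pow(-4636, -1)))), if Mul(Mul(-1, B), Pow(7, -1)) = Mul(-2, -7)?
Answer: Rational(-3796393, 4269756) ≈ -0.88914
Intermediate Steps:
B = -98 (B = Mul(-7, Mul(-2, -7)) = Mul(-7, 14) = -98)
Function('K')(b) = 3 (Function('K')(b) = Pow(9, Rational(1, 2)) = 3)
Mul(-1, Add(Mul(Function('K')(B), Pow(Add(1879, Mul(-1, -884)), -1)), Mul(-4117, Pow(-4636, -1)))) = Mul(-1, Add(Mul(3, Pow(Add(1879, Mul(-1, -884)), -1)), Mul(-4117, Pow(-4636, -1)))) = Mul(-1, Add(Mul(3, Pow(Add(1879, 884), -1)), Mul(-4117, Rational(-1, 4636)))) = Mul(-1, Add(Mul(3, Pow(2763, -1)), Rational(4117, 4636))) = Mul(-1, Add(Mul(3, Rational(1, 2763)), Rational(4117, 4636))) = Mul(-1, Add(Rational(1, 921), Rational(4117, 4636))) = Mul(-1, Rational(3796393, 4269756)) = Rational(-3796393, 4269756)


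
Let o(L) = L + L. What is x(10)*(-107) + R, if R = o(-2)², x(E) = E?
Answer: -1054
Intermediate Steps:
o(L) = 2*L
R = 16 (R = (2*(-2))² = (-4)² = 16)
x(10)*(-107) + R = 10*(-107) + 16 = -1070 + 16 = -1054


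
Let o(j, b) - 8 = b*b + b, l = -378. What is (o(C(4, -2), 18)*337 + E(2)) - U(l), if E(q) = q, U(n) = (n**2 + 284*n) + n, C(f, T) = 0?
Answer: 82798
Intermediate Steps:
U(n) = n**2 + 285*n
o(j, b) = 8 + b + b**2 (o(j, b) = 8 + (b*b + b) = 8 + (b**2 + b) = 8 + (b + b**2) = 8 + b + b**2)
(o(C(4, -2), 18)*337 + E(2)) - U(l) = ((8 + 18 + 18**2)*337 + 2) - (-378)*(285 - 378) = ((8 + 18 + 324)*337 + 2) - (-378)*(-93) = (350*337 + 2) - 1*35154 = (117950 + 2) - 35154 = 117952 - 35154 = 82798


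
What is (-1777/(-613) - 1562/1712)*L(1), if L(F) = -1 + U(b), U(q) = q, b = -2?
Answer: -3127077/524728 ≈ -5.9594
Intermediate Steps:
L(F) = -3 (L(F) = -1 - 2 = -3)
(-1777/(-613) - 1562/1712)*L(1) = (-1777/(-613) - 1562/1712)*(-3) = (-1777*(-1/613) - 1562*1/1712)*(-3) = (1777/613 - 781/856)*(-3) = (1042359/524728)*(-3) = -3127077/524728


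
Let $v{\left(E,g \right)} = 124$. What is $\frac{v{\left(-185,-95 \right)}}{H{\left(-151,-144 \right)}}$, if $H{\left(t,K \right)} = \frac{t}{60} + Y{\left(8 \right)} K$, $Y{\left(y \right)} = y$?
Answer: $- \frac{7440}{69271} \approx -0.1074$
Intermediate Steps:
$H{\left(t,K \right)} = 8 K + \frac{t}{60}$ ($H{\left(t,K \right)} = \frac{t}{60} + 8 K = 8 K + \frac{t}{60}$)
$\frac{v{\left(-185,-95 \right)}}{H{\left(-151,-144 \right)}} = \frac{124}{8 \left(-144\right) + \frac{1}{60} \left(-151\right)} = \frac{124}{-1152 - \frac{151}{60}} = \frac{124}{- \frac{69271}{60}} = 124 \left(- \frac{60}{69271}\right) = - \frac{7440}{69271}$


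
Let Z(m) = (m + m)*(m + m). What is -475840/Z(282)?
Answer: -29740/19881 ≈ -1.4959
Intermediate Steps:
Z(m) = 4*m**2 (Z(m) = (2*m)*(2*m) = 4*m**2)
-475840/Z(282) = -475840/(4*282**2) = -475840/(4*79524) = -475840/318096 = -475840*1/318096 = -29740/19881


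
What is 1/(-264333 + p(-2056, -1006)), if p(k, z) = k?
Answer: -1/266389 ≈ -3.7539e-6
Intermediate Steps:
1/(-264333 + p(-2056, -1006)) = 1/(-264333 - 2056) = 1/(-266389) = -1/266389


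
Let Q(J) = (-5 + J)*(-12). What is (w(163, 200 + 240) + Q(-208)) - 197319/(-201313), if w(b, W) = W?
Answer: 603331067/201313 ≈ 2997.0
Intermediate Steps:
Q(J) = 60 - 12*J
(w(163, 200 + 240) + Q(-208)) - 197319/(-201313) = ((200 + 240) + (60 - 12*(-208))) - 197319/(-201313) = (440 + (60 + 2496)) - 197319*(-1/201313) = (440 + 2556) + 197319/201313 = 2996 + 197319/201313 = 603331067/201313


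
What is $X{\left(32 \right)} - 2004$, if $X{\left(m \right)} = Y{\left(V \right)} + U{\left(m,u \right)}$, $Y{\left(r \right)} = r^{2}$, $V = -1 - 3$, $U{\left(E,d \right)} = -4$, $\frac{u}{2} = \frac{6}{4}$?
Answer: $-1992$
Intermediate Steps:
$u = 3$ ($u = 2 \cdot \frac{6}{4} = 2 \cdot 6 \cdot \frac{1}{4} = 2 \cdot \frac{3}{2} = 3$)
$V = -4$ ($V = -1 - 3 = -4$)
$X{\left(m \right)} = 12$ ($X{\left(m \right)} = \left(-4\right)^{2} - 4 = 16 - 4 = 12$)
$X{\left(32 \right)} - 2004 = 12 - 2004 = -1992$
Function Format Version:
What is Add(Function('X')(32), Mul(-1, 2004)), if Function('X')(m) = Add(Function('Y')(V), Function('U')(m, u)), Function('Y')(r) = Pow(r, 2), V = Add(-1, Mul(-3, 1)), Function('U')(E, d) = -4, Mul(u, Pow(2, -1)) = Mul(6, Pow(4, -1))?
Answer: -1992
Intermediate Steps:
u = 3 (u = Mul(2, Mul(6, Pow(4, -1))) = Mul(2, Mul(6, Rational(1, 4))) = Mul(2, Rational(3, 2)) = 3)
V = -4 (V = Add(-1, -3) = -4)
Function('X')(m) = 12 (Function('X')(m) = Add(Pow(-4, 2), -4) = Add(16, -4) = 12)
Add(Function('X')(32), Mul(-1, 2004)) = Add(12, Mul(-1, 2004)) = Add(12, -2004) = -1992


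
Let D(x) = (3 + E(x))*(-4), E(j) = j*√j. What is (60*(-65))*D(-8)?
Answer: 46800 - 249600*I*√2 ≈ 46800.0 - 3.5299e+5*I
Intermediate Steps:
E(j) = j^(3/2)
D(x) = -12 - 4*x^(3/2) (D(x) = (3 + x^(3/2))*(-4) = -12 - 4*x^(3/2))
(60*(-65))*D(-8) = (60*(-65))*(-12 - (-64)*I*√2) = -3900*(-12 - (-64)*I*√2) = -3900*(-12 + 64*I*√2) = 46800 - 249600*I*√2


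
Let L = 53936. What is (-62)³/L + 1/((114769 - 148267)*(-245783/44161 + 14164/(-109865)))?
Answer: -160299235444157041/36277356501611847 ≈ -4.4187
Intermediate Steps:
(-62)³/L + 1/((114769 - 148267)*(-245783/44161 + 14164/(-109865))) = (-62)³/53936 + 1/((114769 - 148267)*(-245783/44161 + 14164/(-109865))) = -238328*1/53936 + 1/((-33498)*(-245783*1/44161 + 14164*(-1/109865))) = -29791/6742 - 1/(33498*(-245783/44161 - 14164/109865)) = -29791/6742 - 1/(33498*(-642521993/112831355)) = -29791/6742 - 1/33498*(-112831355/642521993) = -29791/6742 + 112831355/21523201721514 = -160299235444157041/36277356501611847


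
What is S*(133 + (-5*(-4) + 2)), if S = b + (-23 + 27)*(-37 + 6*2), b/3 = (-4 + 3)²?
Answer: -15035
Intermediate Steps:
b = 3 (b = 3*(-4 + 3)² = 3*(-1)² = 3*1 = 3)
S = -97 (S = 3 + (-23 + 27)*(-37 + 6*2) = 3 + 4*(-37 + 12) = 3 + 4*(-25) = 3 - 100 = -97)
S*(133 + (-5*(-4) + 2)) = -97*(133 + (-5*(-4) + 2)) = -97*(133 + (20 + 2)) = -97*(133 + 22) = -97*155 = -15035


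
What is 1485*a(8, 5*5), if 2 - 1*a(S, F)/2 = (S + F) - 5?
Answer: -77220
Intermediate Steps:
a(S, F) = 14 - 2*F - 2*S (a(S, F) = 4 - 2*((S + F) - 5) = 4 - 2*((F + S) - 5) = 4 - 2*(-5 + F + S) = 4 + (10 - 2*F - 2*S) = 14 - 2*F - 2*S)
1485*a(8, 5*5) = 1485*(14 - 10*5 - 2*8) = 1485*(14 - 2*25 - 16) = 1485*(14 - 50 - 16) = 1485*(-52) = -77220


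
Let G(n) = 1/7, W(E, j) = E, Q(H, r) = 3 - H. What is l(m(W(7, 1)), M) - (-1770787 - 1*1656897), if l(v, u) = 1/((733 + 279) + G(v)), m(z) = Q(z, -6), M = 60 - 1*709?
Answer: 24285141147/7085 ≈ 3.4277e+6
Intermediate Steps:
M = -649 (M = 60 - 709 = -649)
m(z) = 3 - z
G(n) = ⅐
l(v, u) = 7/7085 (l(v, u) = 1/((733 + 279) + ⅐) = 1/(1012 + ⅐) = 1/(7085/7) = 7/7085)
l(m(W(7, 1)), M) - (-1770787 - 1*1656897) = 7/7085 - (-1770787 - 1*1656897) = 7/7085 - (-1770787 - 1656897) = 7/7085 - 1*(-3427684) = 7/7085 + 3427684 = 24285141147/7085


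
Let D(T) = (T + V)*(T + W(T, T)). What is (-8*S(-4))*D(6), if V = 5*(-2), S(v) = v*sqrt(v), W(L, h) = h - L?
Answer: -1536*I ≈ -1536.0*I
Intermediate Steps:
S(v) = v**(3/2)
V = -10
D(T) = T*(-10 + T) (D(T) = (T - 10)*(T + (T - T)) = (-10 + T)*(T + 0) = (-10 + T)*T = T*(-10 + T))
(-8*S(-4))*D(6) = (-(-64)*I)*(6*(-10 + 6)) = (-(-64)*I)*(6*(-4)) = (64*I)*(-24) = -1536*I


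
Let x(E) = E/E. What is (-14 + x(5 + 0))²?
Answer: 169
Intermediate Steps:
x(E) = 1
(-14 + x(5 + 0))² = (-14 + 1)² = (-13)² = 169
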